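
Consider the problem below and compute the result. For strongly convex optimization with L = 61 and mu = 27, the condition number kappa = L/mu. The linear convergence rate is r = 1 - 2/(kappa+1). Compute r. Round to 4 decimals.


Step 1: Compute the condition number.
kappa = L/mu = 61/27 = 2.2593
Step 2: Compute the convergence rate.
r = 1 - 2/(kappa + 1) = 1 - 2*mu/(L + mu) = (L - mu)/(L + mu) = 34/88 = 0.3864


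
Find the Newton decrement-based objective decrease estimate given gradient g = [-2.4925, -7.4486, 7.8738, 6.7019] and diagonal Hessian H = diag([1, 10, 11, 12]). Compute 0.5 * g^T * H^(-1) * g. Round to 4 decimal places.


Step 1: H is diagonal, so H^(-1) * g = [-2.4925, -0.7449, 0.7158, 0.5585].
Step 2: g^T H^(-1) g = sum_i g_i^2 / H_ii
  = (-2.4925)^2/1 + (-7.4486)^2/10 + (7.8738)^2/11 + (6.7019)^2/12
  = 6.2126 + 5.5482 + 5.6361 + 3.743 = 21.1397
Step 3: Objective decrease = 0.5 * g^T H^(-1) g = 10.5699


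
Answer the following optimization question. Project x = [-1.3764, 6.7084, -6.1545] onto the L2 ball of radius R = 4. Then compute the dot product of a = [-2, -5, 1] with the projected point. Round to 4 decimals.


Step 1: Compute ||x|| (intermediates to 6 decimals).
||x|| = sqrt((-1.3764)^2 + 6.7084^2 + (-6.1545)^2) = 9.207333
Step 2: Project.
Since ||x|| > R, scale = R/||x|| = 4/9.207333 = 0.434436, proj(x) = scale * x
proj(x) = [-0.597958, 2.91437, -2.673736]
Step 3: Dot product.
a^T * proj(x) = -2*(-0.597958) - 5*2.91437 + 1*(-2.673736) = -16.0497


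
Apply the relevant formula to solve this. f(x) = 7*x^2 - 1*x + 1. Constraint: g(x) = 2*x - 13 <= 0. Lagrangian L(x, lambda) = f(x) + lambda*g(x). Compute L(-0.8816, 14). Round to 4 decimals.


Step 1: Evaluate f(x).
f(-0.8816) = 7*(-0.8816)^2 - 1*(-0.8816) + 1 = 7.3221
Step 2: Evaluate g(x).
g(-0.8816) = 2*-0.8816 - 13 = -14.7632
Step 3: Compute Lagrangian.
L = 7.3221 + 14*-14.7632 = -199.3627


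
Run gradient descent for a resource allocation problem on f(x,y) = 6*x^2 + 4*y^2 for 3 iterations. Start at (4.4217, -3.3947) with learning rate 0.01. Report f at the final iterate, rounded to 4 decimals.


Gradient descent on f(x,y) = 6*x^2 + 4*y^2.
Starting point: (4.4217, -3.3947), alpha = 0.01
Step 1: grad_x = 2*6*4.4217 = 53.0604, grad_y = 2*4*-3.3947 = -27.1576
  x_1 = 4.4217 - 0.01*53.0604 = 3.8911
  y_1 = -3.3947 - 0.01*-27.1576 = -3.1231
Step 2: grad_x = 2*6*3.8911 = 46.6932, grad_y = 2*4*-3.1231 = -24.985
  x_2 = 3.8911 - 0.01*46.6932 = 3.4242
  y_2 = -3.1231 - 0.01*-24.985 = -2.8733
Step 3: grad_x = 2*6*3.4242 = 41.09, grad_y = 2*4*-2.8733 = -22.9862
  x_3 = 3.4242 - 0.01*41.09 = 3.0133
  y_3 = -2.8733 - 0.01*-22.9862 = -2.6434
f(3.0133, -2.6434) = 6*3.0133^2 + 4*(-2.6434)^2 = 82.4291


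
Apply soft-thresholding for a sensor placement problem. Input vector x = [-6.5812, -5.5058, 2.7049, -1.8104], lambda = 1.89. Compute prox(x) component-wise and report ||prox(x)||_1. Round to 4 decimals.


Soft-thresholding with lambda = 1.89:
prox(-6.5812) = sign(-6.5812)*max(|-6.5812| - 1.89, 0) = -4.6912
prox(-5.5058) = sign(-5.5058)*max(|-5.5058| - 1.89, 0) = -3.6158
prox(2.7049) = sign(2.7049)*max(|2.7049| - 1.89, 0) = 0.8149
prox(-1.8104) = sign(-1.8104)*max(|-1.8104| - 1.89, 0) = 0.0
prox(x) = [-4.6912, -3.6158, 0.8149, 0.0]
||prox(x)||_1 = 4.6912 + 3.6158 + 0.8149 + 0.0 = 9.1219


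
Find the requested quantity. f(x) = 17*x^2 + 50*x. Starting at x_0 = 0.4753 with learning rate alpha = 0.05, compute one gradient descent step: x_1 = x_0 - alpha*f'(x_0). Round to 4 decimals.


We compute the gradient at x_0 and apply the update.
f'(x) = 34*x + 50
f'(0.4753) = 34*0.4753 + 50 = 66.1602
x_1 = 0.4753 - 0.05*66.1602 = -2.8327


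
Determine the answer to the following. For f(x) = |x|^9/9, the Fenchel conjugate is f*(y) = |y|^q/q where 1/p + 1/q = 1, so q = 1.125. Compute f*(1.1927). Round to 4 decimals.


The conjugate exponent q satisfies 1/p + 1/q = 1.
p = 9, so q = 9/(9 - 1) = 1.125
|y|^q = 1.1927^1.125 = 1.2193
f*(1.1927) = 1.2193 / 1.125 = 1.0838


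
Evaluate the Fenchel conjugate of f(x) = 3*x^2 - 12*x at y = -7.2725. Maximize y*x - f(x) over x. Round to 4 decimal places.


f*(y) = sup_x {y*x - a*x^2 - b*x} = sup_x {(y-b)*x - a*x^2}
FOC: (y - b) - 2a*x = 0 => x* = (y - b)/(2a)
x* = (-7.2725 + 12)/(2*3) = 0.7879
f*(-7.2725) = (y-b)^2/(4a) = (-7.2725 + 12)^2/(4*3)
= 22.3493/12 = 1.8624


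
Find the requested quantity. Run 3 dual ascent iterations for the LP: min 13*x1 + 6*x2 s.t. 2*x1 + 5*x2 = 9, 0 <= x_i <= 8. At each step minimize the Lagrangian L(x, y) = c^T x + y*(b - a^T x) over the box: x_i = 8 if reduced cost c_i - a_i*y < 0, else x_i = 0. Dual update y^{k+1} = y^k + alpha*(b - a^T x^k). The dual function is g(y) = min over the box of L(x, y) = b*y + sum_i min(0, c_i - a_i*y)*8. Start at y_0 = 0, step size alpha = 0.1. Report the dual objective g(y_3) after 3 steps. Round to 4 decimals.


Dual ascent for LP: min 13*x1 + 6*x2, 2*x1 + 5*x2 = 9, 0 <= x_i <= 8
Step 1: y^k = 0.0, reduced costs: (13.0, 6.0)
  x^k = (0.0, 0.0), subgradient = b - a^T x = 9.0
  y^{k+1} = 0.0 + 0.1*9.0 = 0.9
Step 2: y^k = 0.9, reduced costs: (11.2, 1.5)
  x^k = (0.0, 0.0), subgradient = b - a^T x = 9.0
  y^{k+1} = 0.9 + 0.1*9.0 = 1.8
Step 3: y^k = 1.8, reduced costs: (9.4, -3.0)
  x^k = (0.0, 8.0), subgradient = b - a^T x = -31.0
  y^{k+1} = 1.8 + 0.1*-31.0 = -1.3
Dual objective at y_3 = -1.3: reduced costs (15.6, 12.5), box minimizer x = (0.0, 0.0)
g(y_3) = b*y + (c1 - a1*y)*x1 + (c2 - a2*y)*x2 = 9*(-1.3) + 15.6*0.0 + 12.5*0.0 = -11.7 + 0.0 + 0.0 = -11.7


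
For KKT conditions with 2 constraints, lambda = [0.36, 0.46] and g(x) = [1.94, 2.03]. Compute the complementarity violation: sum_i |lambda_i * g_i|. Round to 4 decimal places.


KKT complementary slackness check:
lambda_1 * g_1 = 0.36 * 1.94 = 0.6984
lambda_2 * g_2 = 0.46 * 2.03 = 0.9338
Total violation = 0.6984 + 0.9338 = 1.6322


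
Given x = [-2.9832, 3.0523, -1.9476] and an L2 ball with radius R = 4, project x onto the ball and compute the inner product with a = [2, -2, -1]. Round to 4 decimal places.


Step 1: Compute ||x|| (intermediates to 6 decimals).
||x|| = sqrt((-2.9832)^2 + 3.0523^2 + (-1.9476)^2) = 4.691392
Step 2: Project.
Since ||x|| > R, scale = R/||x|| = 4/4.691392 = 0.852625, proj(x) = scale * x
proj(x) = [-2.543551, 2.602467, -1.660572]
Step 3: Dot product.
a^T * proj(x) = 2*(-2.543551) - 2*2.602467 - 1*(-1.660572) = -8.6315


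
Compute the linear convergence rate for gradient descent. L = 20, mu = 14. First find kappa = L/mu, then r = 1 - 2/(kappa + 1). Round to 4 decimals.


Step 1: Compute the condition number.
kappa = L/mu = 20/14 = 1.4286
Step 2: Compute the convergence rate.
r = 1 - 2/(kappa + 1) = 1 - 2*mu/(L + mu) = (L - mu)/(L + mu) = 6/34 = 0.1765


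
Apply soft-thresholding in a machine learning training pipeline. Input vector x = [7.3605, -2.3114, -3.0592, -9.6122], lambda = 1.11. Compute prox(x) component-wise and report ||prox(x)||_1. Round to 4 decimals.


Soft-thresholding with lambda = 1.11:
prox(7.3605) = sign(7.3605)*max(|7.3605| - 1.11, 0) = 6.2505
prox(-2.3114) = sign(-2.3114)*max(|-2.3114| - 1.11, 0) = -1.2014
prox(-3.0592) = sign(-3.0592)*max(|-3.0592| - 1.11, 0) = -1.9492
prox(-9.6122) = sign(-9.6122)*max(|-9.6122| - 1.11, 0) = -8.5022
prox(x) = [6.2505, -1.2014, -1.9492, -8.5022]
||prox(x)||_1 = 6.2505 + 1.2014 + 1.9492 + 8.5022 = 17.9033


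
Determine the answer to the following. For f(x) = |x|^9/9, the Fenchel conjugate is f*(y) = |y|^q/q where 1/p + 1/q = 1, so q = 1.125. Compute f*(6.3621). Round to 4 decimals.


The conjugate exponent q satisfies 1/p + 1/q = 1.
p = 9, so q = 9/(9 - 1) = 1.125
|y|^q = 6.3621^1.125 = 8.0177
f*(6.3621) = 8.0177 / 1.125 = 7.1269


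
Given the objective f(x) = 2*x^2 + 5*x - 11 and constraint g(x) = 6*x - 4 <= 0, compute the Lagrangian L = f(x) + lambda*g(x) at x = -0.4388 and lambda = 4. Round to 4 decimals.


Step 1: Evaluate f(x).
f(-0.4388) = 2*(-0.4388)^2 + 5*(-0.4388) - 11 = -12.8089
Step 2: Evaluate g(x).
g(-0.4388) = 6*-0.4388 - 4 = -6.6328
Step 3: Compute Lagrangian.
L = -12.8089 + 4*-6.6328 = -39.3401


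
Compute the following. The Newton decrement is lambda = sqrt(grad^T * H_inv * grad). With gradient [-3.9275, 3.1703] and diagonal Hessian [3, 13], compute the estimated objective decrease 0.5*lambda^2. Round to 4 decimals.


Step 1: H is diagonal, so H^(-1) * g = [-1.3092, 0.2439].
Step 2: g^T H^(-1) g = sum_i g_i^2 / H_ii
  = (-3.9275)^2/3 + (3.1703)^2/13
  = 5.1418 + 0.7731 = 5.9149
Step 3: Objective decrease = 0.5 * g^T H^(-1) g = 2.9574


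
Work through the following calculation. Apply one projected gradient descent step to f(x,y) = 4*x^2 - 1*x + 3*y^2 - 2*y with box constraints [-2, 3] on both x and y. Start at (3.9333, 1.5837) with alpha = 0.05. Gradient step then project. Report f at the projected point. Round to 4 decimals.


Step 1: Compute gradient at (3.9333, 1.5837).
grad_x = 2*4*3.9333 - 1 = 30.4664
grad_y = 2*3*1.5837 - 2 = 7.5022
Step 2: Gradient step.
x_raw = 3.9333 - 0.05*30.4664 = 2.41
y_raw = 1.5837 - 0.05*7.5022 = 1.2086
Step 3: Project onto [-2, 3].
x_proj = clip(2.41) = 2.41
y_proj = clip(1.2086) = 1.2086
Step 4: Evaluate f.
f(2.41, 1.2086) = 22.7869


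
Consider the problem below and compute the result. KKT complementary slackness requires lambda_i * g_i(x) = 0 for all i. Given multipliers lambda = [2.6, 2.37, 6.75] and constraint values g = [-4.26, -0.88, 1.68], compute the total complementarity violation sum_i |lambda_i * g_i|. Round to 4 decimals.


KKT complementary slackness check:
lambda_1 * g_1 = 2.6 * -4.26 = -11.076
lambda_2 * g_2 = 2.37 * -0.88 = -2.0856
lambda_3 * g_3 = 6.75 * 1.68 = 11.34
Total violation = 11.076 + 2.0856 + 11.34 = 24.5016


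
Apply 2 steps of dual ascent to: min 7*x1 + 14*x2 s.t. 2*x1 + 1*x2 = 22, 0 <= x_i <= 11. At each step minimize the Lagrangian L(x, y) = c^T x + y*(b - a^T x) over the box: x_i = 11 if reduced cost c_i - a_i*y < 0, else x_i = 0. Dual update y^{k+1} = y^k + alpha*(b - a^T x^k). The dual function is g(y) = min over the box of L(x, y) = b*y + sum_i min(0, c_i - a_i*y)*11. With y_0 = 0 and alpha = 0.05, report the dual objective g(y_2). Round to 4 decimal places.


Dual ascent for LP: min 7*x1 + 14*x2, 2*x1 + 1*x2 = 22, 0 <= x_i <= 11
Step 1: y^k = 0.0, reduced costs: (7.0, 14.0)
  x^k = (0.0, 0.0), subgradient = b - a^T x = 22.0
  y^{k+1} = 0.0 + 0.05*22.0 = 1.1
Step 2: y^k = 1.1, reduced costs: (4.8, 12.9)
  x^k = (0.0, 0.0), subgradient = b - a^T x = 22.0
  y^{k+1} = 1.1 + 0.05*22.0 = 2.2
Dual objective at y_2 = 2.2: reduced costs (2.6, 11.8), box minimizer x = (0.0, 0.0)
g(y_2) = b*y + (c1 - a1*y)*x1 + (c2 - a2*y)*x2 = 22*2.2 + 2.6*0.0 + 11.8*0.0 = 48.4 + 0.0 + 0.0 = 48.4


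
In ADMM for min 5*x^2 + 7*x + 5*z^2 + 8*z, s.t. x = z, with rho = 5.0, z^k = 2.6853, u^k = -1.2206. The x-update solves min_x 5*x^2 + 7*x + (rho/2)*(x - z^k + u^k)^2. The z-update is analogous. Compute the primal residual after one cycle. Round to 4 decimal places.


ADMM iteration with rho = 5.0, z^k = 2.6853, u^k = -1.2206
Step 1: x-update.
Minimize 5*x^2 + 7*x + (5.0/2)*(x - 2.6853 - 1.2206)^2
FOC: (2*5 + 5.0)*x = -7 + 5.0*(2.6853 + 1.2206)
x^{k+1} = 0.8353
Step 2: z-update.
Minimize 5*z^2 + 8*z + (5.0/2)*(0.8353 - z - 1.2206)^2
FOC: (2*5 + 5.0)*z = -8 + 5.0*(0.8353 - 1.2206)
z^{k+1} = -0.6618
Step 3: u-update.
u^{k+1} = -1.2206 + 0.8353 + 0.6618 = 0.2765
Step 4: Primal residual = |0.8353 + 0.6618| = 1.4971


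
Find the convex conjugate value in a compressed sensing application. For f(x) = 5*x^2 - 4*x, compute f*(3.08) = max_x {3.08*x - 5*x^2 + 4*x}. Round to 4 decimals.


f*(y) = sup_x {y*x - a*x^2 - b*x} = sup_x {(y-b)*x - a*x^2}
FOC: (y - b) - 2a*x = 0 => x* = (y - b)/(2a)
x* = (3.08 + 4)/(2*5) = 0.708
f*(3.08) = (y-b)^2/(4a) = (3.08 + 4)^2/(4*5)
= 50.1264/20 = 2.5063


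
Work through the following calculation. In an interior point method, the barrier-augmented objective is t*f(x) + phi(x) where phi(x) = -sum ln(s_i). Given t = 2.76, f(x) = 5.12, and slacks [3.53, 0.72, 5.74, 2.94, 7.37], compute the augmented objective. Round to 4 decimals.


Step 1: Compute log-barrier.
ln values: [1.2613, -0.3285, 1.7475, 1.0784, 1.9974]
phi = -(1.2613 - 0.3285 + 1.7475 + 1.0784 + 1.9974) = -5.7561
Step 2: Compute augmented objective.
t*f(x) = 2.76*5.12 = 14.1312
Total = 14.1312 - 5.7561 = 8.3751


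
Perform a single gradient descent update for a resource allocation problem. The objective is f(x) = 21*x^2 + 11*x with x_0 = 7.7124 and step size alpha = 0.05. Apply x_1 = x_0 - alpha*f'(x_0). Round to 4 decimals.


We compute the gradient at x_0 and apply the update.
f'(x) = 42*x + 11
f'(7.7124) = 42*7.7124 + 11 = 334.9208
x_1 = 7.7124 - 0.05*334.9208 = -9.0336


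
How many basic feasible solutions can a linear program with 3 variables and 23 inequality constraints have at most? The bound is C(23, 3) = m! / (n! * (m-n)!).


Each vertex corresponds to some choice of n active constraints out of m, so the number of vertices is at most C(m, n) = m! / (n!(m-n)!).
m = 23, n = 3
Numerator: 23 * 22 * 21
Denominator: 3! = 6
C(23, 3) = 1771


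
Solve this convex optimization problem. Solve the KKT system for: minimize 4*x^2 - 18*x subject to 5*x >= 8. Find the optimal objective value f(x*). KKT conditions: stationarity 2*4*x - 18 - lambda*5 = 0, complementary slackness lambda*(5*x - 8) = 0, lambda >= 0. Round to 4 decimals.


Step 1: Try lambda = 0 (constraint inactive).
Stationarity: 2*4*x - 18 = 0
x* = 18/(2*4) = 2.25
Check constraint: 5*2.25 = 11.25 >= 8 -- satisfied.
Step 2: Compute optimal value.
f(x*) = 4*2.25^2 - 18*2.25 = -20.25


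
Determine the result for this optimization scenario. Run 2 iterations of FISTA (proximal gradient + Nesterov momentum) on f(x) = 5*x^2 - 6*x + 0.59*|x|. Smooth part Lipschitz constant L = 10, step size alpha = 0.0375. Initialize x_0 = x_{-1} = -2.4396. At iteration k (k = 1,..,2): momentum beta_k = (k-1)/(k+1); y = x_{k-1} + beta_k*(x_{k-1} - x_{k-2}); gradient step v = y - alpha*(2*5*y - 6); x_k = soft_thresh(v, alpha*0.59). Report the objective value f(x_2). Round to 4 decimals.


FISTA on f(x) = 5*x^2 - 6*x + 0.59*|x|
L = 10, alpha = 0.0375
Iteration 1: beta = 0.0, y = -2.4396 + 0.0*(-2.4396 + 2.4396) = -2.4396
  grad(y) = -30.396, v = y - alpha*grad = -1.2998
  prox(v) = soft_thresh(-1.2998, 0.0221) = -1.2776
Iteration 2: beta = 0.3333, y = -1.2776 + 0.3333*(-1.2776 + 2.4396) = -0.8903
  grad(y) = -14.903, v = y - alpha*grad = -0.3314
  prox(v) = soft_thresh(-0.3314, 0.0221) = -0.3093
f(x_2) = 5*(-0.3093)^2 - 6*(-0.3093) + 0.59*|-0.3093| = 2.5167


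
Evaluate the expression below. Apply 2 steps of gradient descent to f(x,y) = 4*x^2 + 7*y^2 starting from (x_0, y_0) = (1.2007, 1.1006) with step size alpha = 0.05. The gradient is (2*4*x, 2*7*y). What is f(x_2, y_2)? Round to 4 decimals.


Gradient descent on f(x,y) = 4*x^2 + 7*y^2.
Starting point: (1.2007, 1.1006), alpha = 0.05
Step 1: grad_x = 2*4*1.2007 = 9.6056, grad_y = 2*7*1.1006 = 15.4084
  x_1 = 1.2007 - 0.05*9.6056 = 0.7204
  y_1 = 1.1006 - 0.05*15.4084 = 0.3302
Step 2: grad_x = 2*4*0.7204 = 5.7634, grad_y = 2*7*0.3302 = 4.6225
  x_2 = 0.7204 - 0.05*5.7634 = 0.4323
  y_2 = 0.3302 - 0.05*4.6225 = 0.0991
f(0.4323, 0.0991) = 4*0.4323^2 + 7*0.0991^2 = 0.816


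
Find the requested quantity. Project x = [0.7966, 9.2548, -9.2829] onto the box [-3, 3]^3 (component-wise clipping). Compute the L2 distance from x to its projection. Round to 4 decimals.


Project each component onto [-3, 3].
clip(0.7966) = 0.7966, clip(9.2548) = 3.0, clip(-9.2829) = -3.0
Projection = [0.7966, 3.0, -3.0]
Squared diffs: [0.0, 39.1225, 39.4748]
Distance = sqrt(78.5973) = 8.8655


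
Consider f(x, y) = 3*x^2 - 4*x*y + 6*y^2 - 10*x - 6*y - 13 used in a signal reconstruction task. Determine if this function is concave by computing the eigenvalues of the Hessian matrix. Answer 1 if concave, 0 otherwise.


The Hessian of f(x,y) = 3*x^2 - 4*x*y + 6*y^2 - 10*x - 6*y - 13 is:
H = [[6, -4], [-4, 12]]
Trace = 6 + 12 = 18
Determinant = 6*12 - (-4)^2 = 56
Discriminant = (18)^2 - 4*56 = 100.0
Eigenvalues: lambda_1 = 4.0, lambda_2 = 14.0
The function is not concave.

0


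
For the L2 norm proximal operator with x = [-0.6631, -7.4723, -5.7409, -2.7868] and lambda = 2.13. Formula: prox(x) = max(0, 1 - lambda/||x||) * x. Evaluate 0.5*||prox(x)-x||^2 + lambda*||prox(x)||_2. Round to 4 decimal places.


Step 1: Compute ||x||.
||x|| = 9.8488
Step 2: Compute scaling factor.
scale = max(0, 1 - 2.13/9.8488) = 0.7837
Step 3: prox(x) = [-0.5197, -5.8563, -4.4993, -2.1841]
||prox(x)|| = 7.7188
Step 4: Proximal objective.
0.5*||prox-x||^2 = 2.2685
lambda*||prox|| = 16.441
Total = 18.7095


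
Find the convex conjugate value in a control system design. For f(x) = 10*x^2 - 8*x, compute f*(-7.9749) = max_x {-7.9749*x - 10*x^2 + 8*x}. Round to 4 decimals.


f*(y) = sup_x {y*x - a*x^2 - b*x} = sup_x {(y-b)*x - a*x^2}
FOC: (y - b) - 2a*x = 0 => x* = (y - b)/(2a)
x* = (-7.9749 + 8)/(2*10) = 0.0013
f*(-7.9749) = (y-b)^2/(4a) = (-7.9749 + 8)^2/(4*10)
= 0.0006/40 = 0.0


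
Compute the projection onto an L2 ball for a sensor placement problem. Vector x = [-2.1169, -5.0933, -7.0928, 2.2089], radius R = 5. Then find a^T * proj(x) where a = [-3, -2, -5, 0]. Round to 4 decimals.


Step 1: Compute ||x|| (intermediates to 6 decimals).
||x|| = sqrt((-2.1169)^2 + (-5.0933)^2 + (-7.0928)^2 + 2.2089^2) = 9.252568
Step 2: Project.
Since ||x|| > R, scale = R/||x|| = 5/9.252568 = 0.540391, proj(x) = scale * x
proj(x) = [-1.143954, -2.752373, -3.832885, 1.19367]
Step 3: Dot product.
a^T * proj(x) = -3*(-1.143954) - 2*(-2.752373) - 5*(-3.832885) + 0*1.19367 = 28.101


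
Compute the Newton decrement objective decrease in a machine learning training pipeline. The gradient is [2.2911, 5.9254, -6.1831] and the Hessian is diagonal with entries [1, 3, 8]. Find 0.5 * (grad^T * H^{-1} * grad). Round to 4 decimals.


Step 1: H is diagonal, so H^(-1) * g = [2.2911, 1.9751, -0.7729].
Step 2: g^T H^(-1) g = sum_i g_i^2 / H_ii
  = (2.2911)^2/1 + (5.9254)^2/3 + (-6.1831)^2/8
  = 5.2491 + 11.7035 + 4.7788 = 21.7314
Step 3: Objective decrease = 0.5 * g^T H^(-1) g = 10.8657


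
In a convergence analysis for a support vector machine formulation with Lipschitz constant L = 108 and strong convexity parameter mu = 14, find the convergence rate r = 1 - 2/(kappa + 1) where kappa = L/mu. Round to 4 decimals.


Step 1: Compute the condition number.
kappa = L/mu = 108/14 = 7.7143
Step 2: Compute the convergence rate.
r = 1 - 2/(kappa + 1) = 1 - 2*mu/(L + mu) = (L - mu)/(L + mu) = 94/122 = 0.7705


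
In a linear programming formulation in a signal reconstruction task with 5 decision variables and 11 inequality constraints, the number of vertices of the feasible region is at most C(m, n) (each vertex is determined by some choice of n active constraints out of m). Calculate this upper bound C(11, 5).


Each vertex corresponds to some choice of n active constraints out of m, so the number of vertices is at most C(m, n) = m! / (n!(m-n)!).
m = 11, n = 5
Numerator: 11 * 10 * 9 * 8 * 7
Denominator: 5! = 120
C(11, 5) = 462


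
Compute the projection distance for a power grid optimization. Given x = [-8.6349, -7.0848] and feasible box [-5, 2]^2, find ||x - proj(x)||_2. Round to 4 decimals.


Project each component onto [-5, 2].
clip(-8.6349) = -5.0, clip(-7.0848) = -5.0
Projection = [-5.0, -5.0]
Squared diffs: [13.2125, 4.3464]
Distance = sqrt(17.5589) = 4.1903


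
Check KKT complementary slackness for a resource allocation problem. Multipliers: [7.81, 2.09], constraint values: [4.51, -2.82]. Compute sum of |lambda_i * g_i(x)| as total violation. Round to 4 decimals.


KKT complementary slackness check:
lambda_1 * g_1 = 7.81 * 4.51 = 35.2231
lambda_2 * g_2 = 2.09 * -2.82 = -5.8938
Total violation = 35.2231 + 5.8938 = 41.1169


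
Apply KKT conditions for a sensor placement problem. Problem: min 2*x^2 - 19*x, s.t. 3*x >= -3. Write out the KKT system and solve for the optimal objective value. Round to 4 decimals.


Step 1: Try lambda = 0 (constraint inactive).
Stationarity: 2*2*x - 19 = 0
x* = 19/(2*2) = 4.75
Check constraint: 3*4.75 = 14.25 >= -3 -- satisfied.
Step 2: Compute optimal value.
f(x*) = 2*4.75^2 - 19*4.75 = -45.125


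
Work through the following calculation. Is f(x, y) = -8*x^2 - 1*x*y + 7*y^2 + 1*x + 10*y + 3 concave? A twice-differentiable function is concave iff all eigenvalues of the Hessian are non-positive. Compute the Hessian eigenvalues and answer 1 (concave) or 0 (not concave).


The Hessian of f(x,y) = -8*x^2 - 1*x*y + 7*y^2 + 1*x + 10*y + 3 is:
H = [[-16, -1], [-1, 14]]
Trace = -16 + 14 = -2
Determinant = -16*14 - (-1)^2 = -225
Discriminant = (-2)^2 - 4*-225 = 904.0
Eigenvalues: lambda_1 = -16.0333, lambda_2 = 14.0333
The function is not concave.

0


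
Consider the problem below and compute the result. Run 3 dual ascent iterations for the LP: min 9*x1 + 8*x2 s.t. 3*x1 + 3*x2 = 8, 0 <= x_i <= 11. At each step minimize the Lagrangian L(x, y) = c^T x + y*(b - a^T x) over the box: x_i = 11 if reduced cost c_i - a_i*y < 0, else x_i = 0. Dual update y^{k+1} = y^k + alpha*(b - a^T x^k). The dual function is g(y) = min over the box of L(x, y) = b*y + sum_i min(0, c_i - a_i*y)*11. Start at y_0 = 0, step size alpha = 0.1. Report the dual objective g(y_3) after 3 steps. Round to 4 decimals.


Dual ascent for LP: min 9*x1 + 8*x2, 3*x1 + 3*x2 = 8, 0 <= x_i <= 11
Step 1: y^k = 0.0, reduced costs: (9.0, 8.0)
  x^k = (0.0, 0.0), subgradient = b - a^T x = 8.0
  y^{k+1} = 0.0 + 0.1*8.0 = 0.8
Step 2: y^k = 0.8, reduced costs: (6.6, 5.6)
  x^k = (0.0, 0.0), subgradient = b - a^T x = 8.0
  y^{k+1} = 0.8 + 0.1*8.0 = 1.6
Step 3: y^k = 1.6, reduced costs: (4.2, 3.2)
  x^k = (0.0, 0.0), subgradient = b - a^T x = 8.0
  y^{k+1} = 1.6 + 0.1*8.0 = 2.4
Dual objective at y_3 = 2.4: reduced costs (1.8, 0.8), box minimizer x = (0.0, 0.0)
g(y_3) = b*y + (c1 - a1*y)*x1 + (c2 - a2*y)*x2 = 8*2.4 + 1.8*0.0 + 0.8*0.0 = 19.2 + 0.0 + 0.0 = 19.2


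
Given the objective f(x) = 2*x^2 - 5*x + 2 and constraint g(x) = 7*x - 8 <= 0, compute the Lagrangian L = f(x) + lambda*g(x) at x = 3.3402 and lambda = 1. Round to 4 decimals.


Step 1: Evaluate f(x).
f(3.3402) = 2*3.3402^2 - 5*3.3402 + 2 = 7.6129
Step 2: Evaluate g(x).
g(3.3402) = 7*3.3402 - 8 = 15.3814
Step 3: Compute Lagrangian.
L = 7.6129 + 1*15.3814 = 22.9943


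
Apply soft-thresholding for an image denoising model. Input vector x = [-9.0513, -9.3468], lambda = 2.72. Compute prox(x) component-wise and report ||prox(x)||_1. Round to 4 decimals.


Soft-thresholding with lambda = 2.72:
prox(-9.0513) = sign(-9.0513)*max(|-9.0513| - 2.72, 0) = -6.3313
prox(-9.3468) = sign(-9.3468)*max(|-9.3468| - 2.72, 0) = -6.6268
prox(x) = [-6.3313, -6.6268]
||prox(x)||_1 = 6.3313 + 6.6268 = 12.9581


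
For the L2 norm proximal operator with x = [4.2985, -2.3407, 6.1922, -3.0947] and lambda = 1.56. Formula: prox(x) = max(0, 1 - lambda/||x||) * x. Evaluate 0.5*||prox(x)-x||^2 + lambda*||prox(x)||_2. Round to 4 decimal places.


Step 1: Compute ||x||.
||x|| = 8.478
Step 2: Compute scaling factor.
scale = max(0, 1 - 1.56/8.478) = 0.816
Step 3: prox(x) = [3.5076, -1.91, 5.0528, -2.5253]
||prox(x)|| = 6.918
Step 4: Proximal objective.
0.5*||prox-x||^2 = 1.2168
lambda*||prox|| = 10.7921
Total = 12.0089


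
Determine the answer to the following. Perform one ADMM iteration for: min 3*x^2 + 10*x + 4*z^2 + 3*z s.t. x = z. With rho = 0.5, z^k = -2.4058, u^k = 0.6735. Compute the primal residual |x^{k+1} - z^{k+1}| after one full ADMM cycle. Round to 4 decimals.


ADMM iteration with rho = 0.5, z^k = -2.4058, u^k = 0.6735
Step 1: x-update.
Minimize 3*x^2 + 10*x + (0.5/2)*(x + 2.4058 + 0.6735)^2
FOC: (2*3 + 0.5)*x = -10 + 0.5*(-2.4058 - 0.6735)
x^{k+1} = -1.7753
Step 2: z-update.
Minimize 4*z^2 + 3*z + (0.5/2)*(-1.7753 - z + 0.6735)^2
FOC: (2*4 + 0.5)*z = -3 + 0.5*(-1.7753 + 0.6735)
z^{k+1} = -0.4178
Step 3: u-update.
u^{k+1} = 0.6735 - 1.7753 + 0.4178 = -0.6841
Step 4: Primal residual = |-1.7753 + 0.4178| = 1.3576


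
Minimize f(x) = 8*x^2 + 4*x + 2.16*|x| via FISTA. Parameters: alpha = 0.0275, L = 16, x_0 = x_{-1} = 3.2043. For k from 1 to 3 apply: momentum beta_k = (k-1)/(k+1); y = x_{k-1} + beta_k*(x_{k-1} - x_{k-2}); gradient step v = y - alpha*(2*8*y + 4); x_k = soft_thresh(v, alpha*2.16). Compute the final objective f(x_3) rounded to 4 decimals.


FISTA on f(x) = 8*x^2 + 4*x + 2.16*|x|
L = 16, alpha = 0.0275
Iteration 1: beta = 0.0, y = 3.2043 + 0.0*(3.2043 - 3.2043) = 3.2043
  grad(y) = 55.2688, v = y - alpha*grad = 1.6844
  prox(v) = soft_thresh(1.6844, 0.0594) = 1.625
Iteration 2: beta = 0.3333, y = 1.625 + 0.3333*(1.625 - 3.2043) = 1.0986
  grad(y) = 21.5772, v = y - alpha*grad = 0.5052
  prox(v) = soft_thresh(0.5052, 0.0594) = 0.4458
Iteration 3: beta = 0.5, y = 0.4458 + 0.5*(0.4458 - 1.625) = -0.1438
  grad(y) = 1.6992, v = y - alpha*grad = -0.1905
  prox(v) = soft_thresh(-0.1905, 0.0594) = -0.1311
f(x_3) = 8*(-0.1311)^2 + 4*(-0.1311) + 2.16*|-0.1311| = -0.1037


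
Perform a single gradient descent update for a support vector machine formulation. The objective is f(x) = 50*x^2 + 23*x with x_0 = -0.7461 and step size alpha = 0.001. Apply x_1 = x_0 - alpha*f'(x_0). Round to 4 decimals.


We compute the gradient at x_0 and apply the update.
f'(x) = 100*x + 23
f'(-0.7461) = 100*-0.7461 + 23 = -51.61
x_1 = -0.7461 - 0.001*-51.61 = -0.6945


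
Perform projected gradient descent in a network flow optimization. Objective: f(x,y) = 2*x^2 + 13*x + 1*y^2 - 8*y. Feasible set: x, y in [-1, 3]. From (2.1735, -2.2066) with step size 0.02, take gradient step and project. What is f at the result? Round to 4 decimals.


Step 1: Compute gradient at (2.1735, -2.2066).
grad_x = 2*2*2.1735 + 13 = 21.694
grad_y = 2*1*-2.2066 - 8 = -12.4132
Step 2: Gradient step.
x_raw = 2.1735 - 0.02*21.694 = 1.7396
y_raw = -2.2066 - 0.02*-12.4132 = -1.9583
Step 3: Project onto [-1, 3].
x_proj = clip(1.7396) = 1.7396
y_proj = clip(-1.9583) = -1.0
Step 4: Evaluate f.
f(1.7396, -1.0) = 37.6676


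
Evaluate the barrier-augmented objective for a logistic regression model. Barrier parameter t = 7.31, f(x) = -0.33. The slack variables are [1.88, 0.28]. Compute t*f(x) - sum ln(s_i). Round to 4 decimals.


Step 1: Compute log-barrier.
ln values: [0.6313, -1.273]
phi = -(0.6313 - 1.273) = 0.6417
Step 2: Compute augmented objective.
t*f(x) = 7.31*-0.33 = -2.4123
Total = -2.4123 + 0.6417 = -1.7706


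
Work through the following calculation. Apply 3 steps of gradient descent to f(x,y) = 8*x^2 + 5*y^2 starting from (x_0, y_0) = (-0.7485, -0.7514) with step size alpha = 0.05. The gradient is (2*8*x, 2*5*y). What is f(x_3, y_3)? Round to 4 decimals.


Gradient descent on f(x,y) = 8*x^2 + 5*y^2.
Starting point: (-0.7485, -0.7514), alpha = 0.05
Step 1: grad_x = 2*8*-0.7485 = -11.976, grad_y = 2*5*-0.7514 = -7.514
  x_1 = -0.7485 - 0.05*-11.976 = -0.1497
  y_1 = -0.7514 - 0.05*-7.514 = -0.3757
Step 2: grad_x = 2*8*-0.1497 = -2.3952, grad_y = 2*5*-0.3757 = -3.757
  x_2 = -0.1497 - 0.05*-2.3952 = -0.0299
  y_2 = -0.3757 - 0.05*-3.757 = -0.1879
Step 3: grad_x = 2*8*-0.0299 = -0.479, grad_y = 2*5*-0.1879 = -1.8785
  x_3 = -0.0299 - 0.05*-0.479 = -0.006
  y_3 = -0.1879 - 0.05*-1.8785 = -0.0939
f(-0.006, -0.0939) = 8*(-0.006)^2 + 5*(-0.0939)^2 = 0.0444


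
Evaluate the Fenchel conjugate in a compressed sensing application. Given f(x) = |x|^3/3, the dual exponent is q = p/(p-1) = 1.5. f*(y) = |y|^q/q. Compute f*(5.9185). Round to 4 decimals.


The conjugate exponent q satisfies 1/p + 1/q = 1.
p = 3, so q = 3/(3 - 1) = 1.5
|y|^q = 5.9185^1.5 = 14.3985
f*(5.9185) = 14.3985 / 1.5 = 9.599


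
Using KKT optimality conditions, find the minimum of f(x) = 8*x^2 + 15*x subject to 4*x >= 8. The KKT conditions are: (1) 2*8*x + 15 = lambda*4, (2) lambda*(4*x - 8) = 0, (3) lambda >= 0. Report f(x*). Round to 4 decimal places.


Step 1: Try lambda = 0 (constraint inactive).
x_unc = -15/(2*8) = -0.9375
Check: 4*-0.9375 = -3.75 < 8 -- violated!
Step 2: Constraint must be active: 4*x = 8
x* = 8/4 = 2.0
lambda = (2*8*2.0 + 15)/4 = 11.75
Step 3: Compute optimal value.
f(x*) = 8*2.0^2 + 15*2.0 = 62.0


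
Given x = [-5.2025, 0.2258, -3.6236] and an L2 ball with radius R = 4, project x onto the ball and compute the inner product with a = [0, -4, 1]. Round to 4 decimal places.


Step 1: Compute ||x|| (intermediates to 6 decimals).
||x|| = sqrt((-5.2025)^2 + 0.2258^2 + (-3.6236)^2) = 6.344089
Step 2: Project.
Since ||x|| > R, scale = R/||x|| = 4/6.344089 = 0.630508, proj(x) = scale * x
proj(x) = [-3.280218, 0.142369, -2.284709]
Step 3: Dot product.
a^T * proj(x) = 0*(-3.280218) - 4*0.142369 + 1*(-2.284709) = -2.8542


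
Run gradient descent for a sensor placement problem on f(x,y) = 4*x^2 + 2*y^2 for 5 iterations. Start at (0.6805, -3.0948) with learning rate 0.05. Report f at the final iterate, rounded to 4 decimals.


Gradient descent on f(x,y) = 4*x^2 + 2*y^2.
Starting point: (0.6805, -3.0948), alpha = 0.05
Step 1: grad_x = 2*4*0.6805 = 5.444, grad_y = 2*2*-3.0948 = -12.3792
  x_1 = 0.6805 - 0.05*5.444 = 0.4083
  y_1 = -3.0948 - 0.05*-12.3792 = -2.4758
Step 2: grad_x = 2*4*0.4083 = 3.2664, grad_y = 2*2*-2.4758 = -9.9034
  x_2 = 0.4083 - 0.05*3.2664 = 0.245
  y_2 = -2.4758 - 0.05*-9.9034 = -1.9807
Step 3: grad_x = 2*4*0.245 = 1.9598, grad_y = 2*2*-1.9807 = -7.9227
  x_3 = 0.245 - 0.05*1.9598 = 0.147
  y_3 = -1.9807 - 0.05*-7.9227 = -1.5845
Step 4: grad_x = 2*4*0.147 = 1.1759, grad_y = 2*2*-1.5845 = -6.3382
  x_4 = 0.147 - 0.05*1.1759 = 0.0882
  y_4 = -1.5845 - 0.05*-6.3382 = -1.2676
Step 5: grad_x = 2*4*0.0882 = 0.7055, grad_y = 2*2*-1.2676 = -5.0705
  x_5 = 0.0882 - 0.05*0.7055 = 0.0529
  y_5 = -1.2676 - 0.05*-5.0705 = -1.0141
f(0.0529, -1.0141) = 4*0.0529^2 + 2*(-1.0141)^2 = 2.068


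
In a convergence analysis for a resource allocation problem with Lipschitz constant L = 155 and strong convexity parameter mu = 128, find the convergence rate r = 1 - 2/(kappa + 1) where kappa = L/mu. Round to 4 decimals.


Step 1: Compute the condition number.
kappa = L/mu = 155/128 = 1.2109
Step 2: Compute the convergence rate.
r = 1 - 2/(kappa + 1) = 1 - 2*mu/(L + mu) = (L - mu)/(L + mu) = 27/283 = 0.0954


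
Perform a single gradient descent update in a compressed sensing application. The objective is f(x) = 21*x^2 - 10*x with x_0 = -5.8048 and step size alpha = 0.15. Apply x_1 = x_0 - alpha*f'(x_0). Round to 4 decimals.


We compute the gradient at x_0 and apply the update.
f'(x) = 42*x - 10
f'(-5.8048) = 42*-5.8048 - 10 = -253.8016
x_1 = -5.8048 - 0.15*-253.8016 = 32.2654


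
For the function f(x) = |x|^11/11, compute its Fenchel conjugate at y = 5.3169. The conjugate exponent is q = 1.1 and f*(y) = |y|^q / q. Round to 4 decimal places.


The conjugate exponent q satisfies 1/p + 1/q = 1.
p = 11, so q = 11/(11 - 1) = 1.1
|y|^q = 5.3169^1.1 = 6.2838
f*(5.3169) = 6.2838 / 1.1 = 5.7126


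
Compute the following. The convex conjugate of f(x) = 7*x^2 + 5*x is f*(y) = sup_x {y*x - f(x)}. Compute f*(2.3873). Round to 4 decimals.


f*(y) = sup_x {y*x - a*x^2 - b*x} = sup_x {(y-b)*x - a*x^2}
FOC: (y - b) - 2a*x = 0 => x* = (y - b)/(2a)
x* = (2.3873 - 5)/(2*7) = -0.1866
f*(2.3873) = (y-b)^2/(4a) = (2.3873 - 5)^2/(4*7)
= 6.8262/28 = 0.2438


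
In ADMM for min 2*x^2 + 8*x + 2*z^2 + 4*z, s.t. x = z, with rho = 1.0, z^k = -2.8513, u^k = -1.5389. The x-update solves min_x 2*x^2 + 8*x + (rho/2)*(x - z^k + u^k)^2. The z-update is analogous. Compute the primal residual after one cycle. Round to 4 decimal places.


ADMM iteration with rho = 1.0, z^k = -2.8513, u^k = -1.5389
Step 1: x-update.
Minimize 2*x^2 + 8*x + (1.0/2)*(x + 2.8513 - 1.5389)^2
FOC: (2*2 + 1.0)*x = -8 + 1.0*(-2.8513 + 1.5389)
x^{k+1} = -1.8625
Step 2: z-update.
Minimize 2*z^2 + 4*z + (1.0/2)*(-1.8625 - z - 1.5389)^2
FOC: (2*2 + 1.0)*z = -4 + 1.0*(-1.8625 - 1.5389)
z^{k+1} = -1.4803
Step 3: u-update.
u^{k+1} = -1.5389 - 1.8625 + 1.4803 = -1.9211
Step 4: Primal residual = |-1.8625 + 1.4803| = 0.3822


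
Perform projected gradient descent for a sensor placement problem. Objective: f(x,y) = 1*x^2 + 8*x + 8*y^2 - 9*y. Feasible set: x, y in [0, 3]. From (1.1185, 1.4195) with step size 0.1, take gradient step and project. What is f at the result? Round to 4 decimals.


Step 1: Compute gradient at (1.1185, 1.4195).
grad_x = 2*1*1.1185 + 8 = 10.237
grad_y = 2*8*1.4195 - 9 = 13.712
Step 2: Gradient step.
x_raw = 1.1185 - 0.1*10.237 = 0.0948
y_raw = 1.4195 - 0.1*13.712 = 0.0483
Step 3: Project onto [0, 3].
x_proj = clip(0.0948) = 0.0948
y_proj = clip(0.0483) = 0.0483
Step 4: Evaluate f.
f(0.0948, 0.0483) = 0.3514


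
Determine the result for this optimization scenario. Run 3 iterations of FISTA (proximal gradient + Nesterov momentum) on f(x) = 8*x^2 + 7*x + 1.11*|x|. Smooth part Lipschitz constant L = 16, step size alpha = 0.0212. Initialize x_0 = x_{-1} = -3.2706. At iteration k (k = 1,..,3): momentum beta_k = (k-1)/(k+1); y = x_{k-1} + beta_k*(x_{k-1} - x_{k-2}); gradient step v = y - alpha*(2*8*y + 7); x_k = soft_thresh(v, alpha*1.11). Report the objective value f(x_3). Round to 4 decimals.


FISTA on f(x) = 8*x^2 + 7*x + 1.11*|x|
L = 16, alpha = 0.0212
Iteration 1: beta = 0.0, y = -3.2706 + 0.0*(-3.2706 + 3.2706) = -3.2706
  grad(y) = -45.3296, v = y - alpha*grad = -2.3096
  prox(v) = soft_thresh(-2.3096, 0.0235) = -2.2861
Iteration 2: beta = 0.3333, y = -2.2861 + 0.3333*(-2.2861 + 3.2706) = -1.9579
  grad(y) = -24.3265, v = y - alpha*grad = -1.4422
  prox(v) = soft_thresh(-1.4422, 0.0235) = -1.4187
Iteration 3: beta = 0.5, y = -1.4187 + 0.5*(-1.4187 + 2.2861) = -0.9849
  grad(y) = -8.759, v = y - alpha*grad = -0.7992
  prox(v) = soft_thresh(-0.7992, 0.0235) = -0.7757
f(x_3) = 8*(-0.7757)^2 + 7*(-0.7757) + 1.11*|-0.7757| = 0.2449


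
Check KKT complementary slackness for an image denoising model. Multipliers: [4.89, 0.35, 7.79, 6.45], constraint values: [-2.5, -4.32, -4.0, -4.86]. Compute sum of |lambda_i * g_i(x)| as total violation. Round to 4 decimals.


KKT complementary slackness check:
lambda_1 * g_1 = 4.89 * -2.5 = -12.225
lambda_2 * g_2 = 0.35 * -4.32 = -1.512
lambda_3 * g_3 = 7.79 * -4.0 = -31.16
lambda_4 * g_4 = 6.45 * -4.86 = -31.347
Total violation = 12.225 + 1.512 + 31.16 + 31.347 = 76.244


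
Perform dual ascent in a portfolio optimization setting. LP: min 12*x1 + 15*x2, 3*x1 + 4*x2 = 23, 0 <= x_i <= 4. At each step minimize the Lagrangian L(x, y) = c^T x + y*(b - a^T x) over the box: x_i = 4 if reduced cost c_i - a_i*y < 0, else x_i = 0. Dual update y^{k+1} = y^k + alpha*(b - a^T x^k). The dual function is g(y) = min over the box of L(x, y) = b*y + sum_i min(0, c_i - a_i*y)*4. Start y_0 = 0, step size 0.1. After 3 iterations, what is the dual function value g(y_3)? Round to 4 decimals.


Dual ascent for LP: min 12*x1 + 15*x2, 3*x1 + 4*x2 = 23, 0 <= x_i <= 4
Step 1: y^k = 0.0, reduced costs: (12.0, 15.0)
  x^k = (0.0, 0.0), subgradient = b - a^T x = 23.0
  y^{k+1} = 0.0 + 0.1*23.0 = 2.3
Step 2: y^k = 2.3, reduced costs: (5.1, 5.8)
  x^k = (0.0, 0.0), subgradient = b - a^T x = 23.0
  y^{k+1} = 2.3 + 0.1*23.0 = 4.6
Step 3: y^k = 4.6, reduced costs: (-1.8, -3.4)
  x^k = (4.0, 4.0), subgradient = b - a^T x = -5.0
  y^{k+1} = 4.6 + 0.1*-5.0 = 4.1
Dual objective at y_3 = 4.1: reduced costs (-0.3, -1.4), box minimizer x = (4.0, 4.0)
g(y_3) = b*y + (c1 - a1*y)*x1 + (c2 - a2*y)*x2 = 23*4.1 + (-0.3)*4.0 + (-1.4)*4.0 = 94.3 - 1.2 - 5.6 = 87.5


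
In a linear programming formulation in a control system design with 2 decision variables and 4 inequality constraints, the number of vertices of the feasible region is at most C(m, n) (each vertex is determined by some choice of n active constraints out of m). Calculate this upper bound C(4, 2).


Each vertex corresponds to some choice of n active constraints out of m, so the number of vertices is at most C(m, n) = m! / (n!(m-n)!).
m = 4, n = 2
Numerator: 4 * 3
Denominator: 2! = 2
C(4, 2) = 6


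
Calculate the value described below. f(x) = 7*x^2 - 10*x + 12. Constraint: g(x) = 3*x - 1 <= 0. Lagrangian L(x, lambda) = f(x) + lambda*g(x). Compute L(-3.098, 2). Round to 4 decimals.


Step 1: Evaluate f(x).
f(-3.098) = 7*(-3.098)^2 - 10*(-3.098) + 12 = 110.1632
Step 2: Evaluate g(x).
g(-3.098) = 3*-3.098 - 1 = -10.294
Step 3: Compute Lagrangian.
L = 110.1632 + 2*-10.294 = 89.5752


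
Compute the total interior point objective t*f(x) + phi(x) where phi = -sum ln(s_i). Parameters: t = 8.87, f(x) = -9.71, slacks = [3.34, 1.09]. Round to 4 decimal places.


Step 1: Compute log-barrier.
ln values: [1.206, 0.0862]
phi = -(1.206 + 0.0862) = -1.2921
Step 2: Compute augmented objective.
t*f(x) = 8.87*-9.71 = -86.1277
Total = -86.1277 - 1.2921 = -87.4198


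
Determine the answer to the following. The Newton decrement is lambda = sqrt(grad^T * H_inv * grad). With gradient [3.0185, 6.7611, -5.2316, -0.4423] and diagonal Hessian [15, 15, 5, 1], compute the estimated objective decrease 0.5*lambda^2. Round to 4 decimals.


Step 1: H is diagonal, so H^(-1) * g = [0.2012, 0.4507, -1.0463, -0.4423].
Step 2: g^T H^(-1) g = sum_i g_i^2 / H_ii
  = (3.0185)^2/15 + (6.7611)^2/15 + (-5.2316)^2/5 + (-0.4423)^2/1
  = 0.6074 + 3.0475 + 5.4739 + 0.1956 = 9.3245
Step 3: Objective decrease = 0.5 * g^T H^(-1) g = 4.6622


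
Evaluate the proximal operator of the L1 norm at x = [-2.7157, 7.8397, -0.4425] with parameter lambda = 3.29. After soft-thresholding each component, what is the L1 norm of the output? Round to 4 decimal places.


Soft-thresholding with lambda = 3.29:
prox(-2.7157) = sign(-2.7157)*max(|-2.7157| - 3.29, 0) = 0.0
prox(7.8397) = sign(7.8397)*max(|7.8397| - 3.29, 0) = 4.5497
prox(-0.4425) = sign(-0.4425)*max(|-0.4425| - 3.29, 0) = 0.0
prox(x) = [0.0, 4.5497, 0.0]
||prox(x)||_1 = 0.0 + 4.5497 + 0.0 = 4.5497


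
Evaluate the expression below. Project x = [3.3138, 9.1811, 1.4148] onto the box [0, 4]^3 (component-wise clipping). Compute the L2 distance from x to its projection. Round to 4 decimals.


Project each component onto [0, 4].
clip(3.3138) = 3.3138, clip(9.1811) = 4.0, clip(1.4148) = 1.4148
Projection = [3.3138, 4.0, 1.4148]
Squared diffs: [0.0, 26.8438, 0.0]
Distance = sqrt(26.8438) = 5.1811


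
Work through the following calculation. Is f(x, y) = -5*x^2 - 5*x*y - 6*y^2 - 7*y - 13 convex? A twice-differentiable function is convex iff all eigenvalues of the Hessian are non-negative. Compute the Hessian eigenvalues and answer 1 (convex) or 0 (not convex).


The Hessian of f(x,y) = -5*x^2 - 5*x*y - 6*y^2 - 7*y - 13 is:
H = [[-10, -5], [-5, -12]]
Trace = -10 - 12 = -22
Determinant = -10*-12 - (-5)^2 = 95
Discriminant = (-22)^2 - 4*95 = 104.0
Eigenvalues: lambda_1 = -16.099, lambda_2 = -5.901
The function is not convex.

0


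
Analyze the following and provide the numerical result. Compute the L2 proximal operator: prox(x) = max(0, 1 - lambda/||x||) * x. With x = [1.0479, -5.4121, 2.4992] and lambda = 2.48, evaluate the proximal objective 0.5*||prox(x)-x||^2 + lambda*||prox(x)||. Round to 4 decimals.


Step 1: Compute ||x||.
||x|| = 6.0527
Step 2: Compute scaling factor.
scale = max(0, 1 - 2.48/6.0527) = 0.5903
Step 3: prox(x) = [0.6185, -3.1946, 1.4752]
||prox(x)|| = 3.5727
Step 4: Proximal objective.
0.5*||prox-x||^2 = 3.0752
lambda*||prox|| = 8.8603
Total = 11.9354


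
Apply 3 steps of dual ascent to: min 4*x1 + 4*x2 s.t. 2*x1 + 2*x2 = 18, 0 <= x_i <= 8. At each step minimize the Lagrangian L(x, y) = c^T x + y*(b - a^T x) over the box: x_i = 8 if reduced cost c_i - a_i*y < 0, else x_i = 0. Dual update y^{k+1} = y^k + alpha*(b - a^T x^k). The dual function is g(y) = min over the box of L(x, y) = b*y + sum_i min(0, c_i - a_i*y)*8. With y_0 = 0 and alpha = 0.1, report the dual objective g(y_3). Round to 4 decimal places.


Dual ascent for LP: min 4*x1 + 4*x2, 2*x1 + 2*x2 = 18, 0 <= x_i <= 8
Step 1: y^k = 0.0, reduced costs: (4.0, 4.0)
  x^k = (0.0, 0.0), subgradient = b - a^T x = 18.0
  y^{k+1} = 0.0 + 0.1*18.0 = 1.8
Step 2: y^k = 1.8, reduced costs: (0.4, 0.4)
  x^k = (0.0, 0.0), subgradient = b - a^T x = 18.0
  y^{k+1} = 1.8 + 0.1*18.0 = 3.6
Step 3: y^k = 3.6, reduced costs: (-3.2, -3.2)
  x^k = (8.0, 8.0), subgradient = b - a^T x = -14.0
  y^{k+1} = 3.6 + 0.1*-14.0 = 2.2
Dual objective at y_3 = 2.2: reduced costs (-0.4, -0.4), box minimizer x = (8.0, 8.0)
g(y_3) = b*y + (c1 - a1*y)*x1 + (c2 - a2*y)*x2 = 18*2.2 + (-0.4)*8.0 + (-0.4)*8.0 = 39.6 - 3.2 - 3.2 = 33.2
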